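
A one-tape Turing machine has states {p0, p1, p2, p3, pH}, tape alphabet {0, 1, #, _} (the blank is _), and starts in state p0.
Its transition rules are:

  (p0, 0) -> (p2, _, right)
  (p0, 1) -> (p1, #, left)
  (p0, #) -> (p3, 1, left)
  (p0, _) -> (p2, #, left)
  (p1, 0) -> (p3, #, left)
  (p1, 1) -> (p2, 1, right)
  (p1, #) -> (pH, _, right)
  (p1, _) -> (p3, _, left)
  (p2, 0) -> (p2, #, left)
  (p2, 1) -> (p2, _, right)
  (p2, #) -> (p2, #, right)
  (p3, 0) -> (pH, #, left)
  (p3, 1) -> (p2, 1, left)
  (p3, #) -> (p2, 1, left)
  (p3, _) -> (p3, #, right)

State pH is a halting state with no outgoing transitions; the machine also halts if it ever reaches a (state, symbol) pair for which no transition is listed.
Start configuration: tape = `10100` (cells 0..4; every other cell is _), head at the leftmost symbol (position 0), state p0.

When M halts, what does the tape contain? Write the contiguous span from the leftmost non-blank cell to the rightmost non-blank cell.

state=p0 head=0 tape=__[1]0100   (p0,1)→(p1,#,left)
state=p1 head=-1 tape=_[_]#0100   (p1,_)→(p3,_,left)
state=p3 head=-2 tape=[_]_#0100   (p3,_)→(p3,#,right)
state=p3 head=-1 tape=#[_]#0100   (p3,_)→(p3,#,right)
state=p3 head=0 tape=##[#]0100   (p3,#)→(p2,1,left)
state=p2 head=-1 tape=#[#]10100   (p2,#)→(p2,#,right)
state=p2 head=0 tape=##[1]0100   (p2,1)→(p2,_,right)
state=p2 head=1 tape=##_[0]100   (p2,0)→(p2,#,left)
state=p2 head=0 tape=##[_]#100
The non-blank tape span at halt is ##_#100.

##_#100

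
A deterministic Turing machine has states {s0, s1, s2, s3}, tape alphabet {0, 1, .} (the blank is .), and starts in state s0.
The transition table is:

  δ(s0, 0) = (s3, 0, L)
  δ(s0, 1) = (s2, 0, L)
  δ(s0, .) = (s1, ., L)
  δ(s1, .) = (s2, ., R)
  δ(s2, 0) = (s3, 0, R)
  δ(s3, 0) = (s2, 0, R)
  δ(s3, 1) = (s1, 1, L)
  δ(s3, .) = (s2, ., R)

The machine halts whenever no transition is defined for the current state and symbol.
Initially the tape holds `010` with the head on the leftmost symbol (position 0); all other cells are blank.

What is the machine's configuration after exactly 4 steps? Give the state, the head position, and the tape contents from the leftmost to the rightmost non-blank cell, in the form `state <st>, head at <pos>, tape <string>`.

state s1, head at 0, tape 010

state=s0 head=0 tape=.[0]10   (s0,0)→(s3,0,L)
state=s3 head=-1 tape=[.]010   (s3,.)→(s2,.,R)
state=s2 head=0 tape=.[0]10   (s2,0)→(s3,0,R)
state=s3 head=1 tape=.0[1]0   (s3,1)→(s1,1,L)
state=s1 head=0 tape=.[0]10
After 4 steps: state s1, head at 0, tape 010.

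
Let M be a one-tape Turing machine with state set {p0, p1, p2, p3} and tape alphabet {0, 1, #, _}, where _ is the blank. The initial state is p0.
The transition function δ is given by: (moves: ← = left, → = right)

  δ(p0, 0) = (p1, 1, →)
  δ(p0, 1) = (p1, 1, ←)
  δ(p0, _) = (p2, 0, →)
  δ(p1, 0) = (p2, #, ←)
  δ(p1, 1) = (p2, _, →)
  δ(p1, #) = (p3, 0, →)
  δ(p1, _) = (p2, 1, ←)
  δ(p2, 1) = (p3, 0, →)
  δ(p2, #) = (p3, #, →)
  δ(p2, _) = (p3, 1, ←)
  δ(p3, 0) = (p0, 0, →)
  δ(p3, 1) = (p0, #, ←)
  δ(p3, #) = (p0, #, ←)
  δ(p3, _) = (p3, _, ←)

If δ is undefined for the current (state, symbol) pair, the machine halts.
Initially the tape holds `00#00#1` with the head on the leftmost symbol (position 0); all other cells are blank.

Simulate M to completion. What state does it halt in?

state=p0 head=0 tape=[0]0#00#1__   (p0,0)→(p1,1,→)
state=p1 head=1 tape=1[0]#00#1__   (p1,0)→(p2,#,←)
state=p2 head=0 tape=[1]##00#1__   (p2,1)→(p3,0,→)
state=p3 head=1 tape=0[#]#00#1__   (p3,#)→(p0,#,←)
state=p0 head=0 tape=[0]##00#1__   (p0,0)→(p1,1,→)
state=p1 head=1 tape=1[#]#00#1__   (p1,#)→(p3,0,→)
state=p3 head=2 tape=10[#]00#1__   (p3,#)→(p0,#,←)
state=p0 head=1 tape=1[0]#00#1__   (p0,0)→(p1,1,→)
state=p1 head=2 tape=11[#]00#1__   (p1,#)→(p3,0,→)
state=p3 head=3 tape=110[0]0#1__   (p3,0)→(p0,0,→)
state=p0 head=4 tape=1100[0]#1__   (p0,0)→(p1,1,→)
state=p1 head=5 tape=11001[#]1__   (p1,#)→(p3,0,→)
state=p3 head=6 tape=110010[1]__   (p3,1)→(p0,#,←)
state=p0 head=5 tape=11001[0]#__   (p0,0)→(p1,1,→)
state=p1 head=6 tape=110011[#]__   (p1,#)→(p3,0,→)
state=p3 head=7 tape=1100110[_]_   (p3,_)→(p3,_,←)
state=p3 head=6 tape=110011[0]__   (p3,0)→(p0,0,→)
state=p0 head=7 tape=1100110[_]_   (p0,_)→(p2,0,→)
state=p2 head=8 tape=11001100[_]   (p2,_)→(p3,1,←)
state=p3 head=7 tape=1100110[0]1   (p3,0)→(p0,0,→)
state=p0 head=8 tape=11001100[1]   (p0,1)→(p1,1,←)
state=p1 head=7 tape=1100110[0]1   (p1,0)→(p2,#,←)
state=p2 head=6 tape=110011[0]#1
No transition is defined for (p2, 0); M halts in state p2.

p2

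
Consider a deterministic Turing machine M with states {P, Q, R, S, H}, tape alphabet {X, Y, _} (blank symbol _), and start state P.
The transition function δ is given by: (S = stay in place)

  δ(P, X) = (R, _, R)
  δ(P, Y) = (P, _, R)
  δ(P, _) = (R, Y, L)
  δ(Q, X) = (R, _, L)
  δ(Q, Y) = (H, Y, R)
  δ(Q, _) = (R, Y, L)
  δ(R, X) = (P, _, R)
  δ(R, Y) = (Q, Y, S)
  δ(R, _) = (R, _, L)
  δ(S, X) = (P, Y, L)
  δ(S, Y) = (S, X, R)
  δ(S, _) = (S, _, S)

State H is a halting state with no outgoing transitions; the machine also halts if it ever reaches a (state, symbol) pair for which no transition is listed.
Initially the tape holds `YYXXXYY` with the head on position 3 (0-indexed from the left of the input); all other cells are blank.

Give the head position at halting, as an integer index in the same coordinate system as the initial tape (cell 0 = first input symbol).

state=P head=3 tape=YYX[X]XYY_   (P,X)→(R,_,R)
state=R head=4 tape=YYX_[X]YY_   (R,X)→(P,_,R)
state=P head=5 tape=YYX__[Y]Y_   (P,Y)→(P,_,R)
state=P head=6 tape=YYX___[Y]_   (P,Y)→(P,_,R)
state=P head=7 tape=YYX____[_]   (P,_)→(R,Y,L)
state=R head=6 tape=YYX___[_]Y   (R,_)→(R,_,L)
state=R head=5 tape=YYX__[_]_Y   (R,_)→(R,_,L)
state=R head=4 tape=YYX_[_]__Y   (R,_)→(R,_,L)
state=R head=3 tape=YYX[_]___Y   (R,_)→(R,_,L)
state=R head=2 tape=YY[X]____Y   (R,X)→(P,_,R)
state=P head=3 tape=YY_[_]___Y   (P,_)→(R,Y,L)
state=R head=2 tape=YY[_]Y___Y   (R,_)→(R,_,L)
state=R head=1 tape=Y[Y]_Y___Y   (R,Y)→(Q,Y,S)
state=Q head=1 tape=Y[Y]_Y___Y   (Q,Y)→(H,Y,R)
state=H head=2 tape=YY[_]Y___Y
At halt the head is at cell 2.

2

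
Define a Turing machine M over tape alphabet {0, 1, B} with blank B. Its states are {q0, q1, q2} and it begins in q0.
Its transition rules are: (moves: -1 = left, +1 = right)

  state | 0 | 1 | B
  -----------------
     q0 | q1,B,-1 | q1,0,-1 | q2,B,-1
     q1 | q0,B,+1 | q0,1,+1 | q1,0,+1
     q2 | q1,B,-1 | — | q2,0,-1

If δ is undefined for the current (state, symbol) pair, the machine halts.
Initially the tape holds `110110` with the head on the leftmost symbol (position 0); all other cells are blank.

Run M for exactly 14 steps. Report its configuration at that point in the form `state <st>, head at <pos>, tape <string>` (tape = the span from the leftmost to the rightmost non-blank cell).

state=q0 head=0 tape=B[1]10110   (q0,1)→(q1,0,-1)
state=q1 head=-1 tape=[B]010110   (q1,B)→(q1,0,+1)
state=q1 head=0 tape=0[0]10110   (q1,0)→(q0,B,+1)
state=q0 head=1 tape=0B[1]0110   (q0,1)→(q1,0,-1)
state=q1 head=0 tape=0[B]00110   (q1,B)→(q1,0,+1)
state=q1 head=1 tape=00[0]0110   (q1,0)→(q0,B,+1)
state=q0 head=2 tape=00B[0]110   (q0,0)→(q1,B,-1)
state=q1 head=1 tape=00[B]B110   (q1,B)→(q1,0,+1)
state=q1 head=2 tape=000[B]110   (q1,B)→(q1,0,+1)
state=q1 head=3 tape=0000[1]10   (q1,1)→(q0,1,+1)
state=q0 head=4 tape=00001[1]0   (q0,1)→(q1,0,-1)
state=q1 head=3 tape=0000[1]00   (q1,1)→(q0,1,+1)
state=q0 head=4 tape=00001[0]0   (q0,0)→(q1,B,-1)
state=q1 head=3 tape=0000[1]B0   (q1,1)→(q0,1,+1)
state=q0 head=4 tape=00001[B]0
After 14 steps: state q0, head at 4, tape 00001B0.

state q0, head at 4, tape 00001B0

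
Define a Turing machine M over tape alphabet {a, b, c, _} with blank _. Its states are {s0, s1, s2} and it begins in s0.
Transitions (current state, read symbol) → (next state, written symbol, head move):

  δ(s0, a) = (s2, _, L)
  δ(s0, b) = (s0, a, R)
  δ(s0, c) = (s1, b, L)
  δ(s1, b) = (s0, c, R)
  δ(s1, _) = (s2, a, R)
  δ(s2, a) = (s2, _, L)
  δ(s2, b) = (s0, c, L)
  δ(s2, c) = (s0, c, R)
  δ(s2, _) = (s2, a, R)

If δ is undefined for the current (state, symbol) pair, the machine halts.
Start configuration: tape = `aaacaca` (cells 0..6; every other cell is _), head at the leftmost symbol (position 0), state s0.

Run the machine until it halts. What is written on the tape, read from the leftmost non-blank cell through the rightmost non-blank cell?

aaaaaac_ca

s0 | ___[a]aacaca   read a → write _, move L, go to s2
s2 | __[_]_aacaca   read _ → write a, move R, go to s2
s2 | __a[_]aacaca   read _ → write a, move R, go to s2
s2 | __aa[a]acaca   read a → write _, move L, go to s2
s2 | __a[a]_acaca   read a → write _, move L, go to s2
s2 | __[a]__acaca   read a → write _, move L, go to s2
s2 | _[_]___acaca   read _ → write a, move R, go to s2
s2 | _a[_]__acaca   read _ → write a, move R, go to s2
s2 | _aa[_]_acaca   read _ → write a, move R, go to s2
s2 | _aaa[_]acaca   read _ → write a, move R, go to s2
s2 | _aaaa[a]caca   read a → write _, move L, go to s2
s2 | _aaa[a]_caca   read a → write _, move L, go to s2
s2 | _aa[a]__caca   read a → write _, move L, go to s2
s2 | _a[a]___caca   read a → write _, move L, go to s2
s2 | _[a]____caca   read a → write _, move L, go to s2
s2 | [_]_____caca   read _ → write a, move R, go to s2
s2 | a[_]____caca   read _ → write a, move R, go to s2
s2 | aa[_]___caca   read _ → write a, move R, go to s2
s2 | aaa[_]__caca   read _ → write a, move R, go to s2
s2 | aaaa[_]_caca   read _ → write a, move R, go to s2
s2 | aaaaa[_]caca   read _ → write a, move R, go to s2
s2 | aaaaaa[c]aca   read c → write c, move R, go to s0
s0 | aaaaaac[a]ca   read a → write _, move L, go to s2
s2 | aaaaaa[c]_ca   read c → write c, move R, go to s0
s0 | aaaaaac[_]ca
The non-blank tape span at halt is aaaaaac_ca.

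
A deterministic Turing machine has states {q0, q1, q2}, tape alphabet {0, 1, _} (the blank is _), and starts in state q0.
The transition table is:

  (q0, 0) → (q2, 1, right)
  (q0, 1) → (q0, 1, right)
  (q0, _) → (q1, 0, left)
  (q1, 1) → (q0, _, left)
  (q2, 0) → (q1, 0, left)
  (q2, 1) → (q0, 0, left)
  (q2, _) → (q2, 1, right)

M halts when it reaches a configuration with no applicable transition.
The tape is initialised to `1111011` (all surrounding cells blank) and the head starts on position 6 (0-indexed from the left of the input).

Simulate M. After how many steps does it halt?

q0 | __111101[1]_   read 1 → write 1, move right, go to q0
q0 | __1111011[_]   read _ → write 0, move left, go to q1
q1 | __111101[1]0   read 1 → write _, move left, go to q0
q0 | __11110[1]_0   read 1 → write 1, move right, go to q0
q0 | __111101[_]0   read _ → write 0, move left, go to q1
q1 | __11110[1]00   read 1 → write _, move left, go to q0
q0 | __1111[0]_00   read 0 → write 1, move right, go to q2
q2 | __11111[_]00   read _ → write 1, move right, go to q2
q2 | __111111[0]0   read 0 → write 0, move left, go to q1
q1 | __11111[1]00   read 1 → write _, move left, go to q0
q0 | __1111[1]_00   read 1 → write 1, move right, go to q0
q0 | __11111[_]00   read _ → write 0, move left, go to q1
q1 | __1111[1]000   read 1 → write _, move left, go to q0
q0 | __111[1]_000   read 1 → write 1, move right, go to q0
q0 | __1111[_]000   read _ → write 0, move left, go to q1
q1 | __111[1]0000   read 1 → write _, move left, go to q0
q0 | __11[1]_0000   read 1 → write 1, move right, go to q0
q0 | __111[_]0000   read _ → write 0, move left, go to q1
q1 | __11[1]00000   read 1 → write _, move left, go to q0
q0 | __1[1]_00000   read 1 → write 1, move right, go to q0
q0 | __11[_]00000   read _ → write 0, move left, go to q1
q1 | __1[1]000000   read 1 → write _, move left, go to q0
q0 | __[1]_000000   read 1 → write 1, move right, go to q0
q0 | __1[_]000000   read _ → write 0, move left, go to q1
q1 | __[1]0000000   read 1 → write _, move left, go to q0
q0 | _[_]_0000000   read _ → write 0, move left, go to q1
q1 | [_]0_0000000
M halts after 26 transitions.

26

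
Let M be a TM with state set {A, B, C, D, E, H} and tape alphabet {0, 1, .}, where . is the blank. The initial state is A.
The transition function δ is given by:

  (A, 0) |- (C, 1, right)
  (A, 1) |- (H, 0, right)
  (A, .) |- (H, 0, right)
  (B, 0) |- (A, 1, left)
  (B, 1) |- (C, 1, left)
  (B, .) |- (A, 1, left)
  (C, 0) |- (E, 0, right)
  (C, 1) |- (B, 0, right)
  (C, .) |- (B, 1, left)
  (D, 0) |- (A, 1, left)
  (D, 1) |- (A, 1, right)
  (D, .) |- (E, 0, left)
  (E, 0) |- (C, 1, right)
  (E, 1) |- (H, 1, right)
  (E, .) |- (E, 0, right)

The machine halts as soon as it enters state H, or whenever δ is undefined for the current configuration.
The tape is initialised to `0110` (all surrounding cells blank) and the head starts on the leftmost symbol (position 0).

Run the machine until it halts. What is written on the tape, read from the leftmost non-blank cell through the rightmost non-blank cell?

1010

state=A head=0 tape=[0]110   (A,0)→(C,1,right)
state=C head=1 tape=1[1]10   (C,1)→(B,0,right)
state=B head=2 tape=10[1]0   (B,1)→(C,1,left)
state=C head=1 tape=1[0]10   (C,0)→(E,0,right)
state=E head=2 tape=10[1]0   (E,1)→(H,1,right)
state=H head=3 tape=101[0]
The non-blank tape span at halt is 1010.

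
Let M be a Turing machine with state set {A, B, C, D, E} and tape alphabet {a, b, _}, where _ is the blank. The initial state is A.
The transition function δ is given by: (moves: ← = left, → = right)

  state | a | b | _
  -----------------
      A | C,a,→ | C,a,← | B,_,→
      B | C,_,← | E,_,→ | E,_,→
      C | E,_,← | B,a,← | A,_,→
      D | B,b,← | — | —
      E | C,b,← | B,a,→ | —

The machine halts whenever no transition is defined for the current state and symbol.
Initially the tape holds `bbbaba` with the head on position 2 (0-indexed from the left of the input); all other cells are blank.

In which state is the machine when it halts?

E

A | bb[b]aba__   read b → write a, move ←, go to C
C | b[b]aaba__   read b → write a, move ←, go to B
B | [b]aaaba__   read b → write _, move →, go to E
E | _[a]aaba__   read a → write b, move ←, go to C
C | [_]baaba__   read _ → write _, move →, go to A
A | _[b]aaba__   read b → write a, move ←, go to C
C | [_]aaaba__   read _ → write _, move →, go to A
A | _[a]aaba__   read a → write a, move →, go to C
C | _a[a]aba__   read a → write _, move ←, go to E
E | _[a]_aba__   read a → write b, move ←, go to C
C | [_]b_aba__   read _ → write _, move →, go to A
A | _[b]_aba__   read b → write a, move ←, go to C
C | [_]a_aba__   read _ → write _, move →, go to A
A | _[a]_aba__   read a → write a, move →, go to C
C | _a[_]aba__   read _ → write _, move →, go to A
A | _a_[a]ba__   read a → write a, move →, go to C
C | _a_a[b]a__   read b → write a, move ←, go to B
B | _a_[a]aa__   read a → write _, move ←, go to C
C | _a[_]_aa__   read _ → write _, move →, go to A
A | _a_[_]aa__   read _ → write _, move →, go to B
B | _a__[a]a__   read a → write _, move ←, go to C
C | _a_[_]_a__   read _ → write _, move →, go to A
A | _a__[_]a__   read _ → write _, move →, go to B
B | _a___[a]__   read a → write _, move ←, go to C
C | _a__[_]___   read _ → write _, move →, go to A
A | _a___[_]__   read _ → write _, move →, go to B
B | _a____[_]_   read _ → write _, move →, go to E
E | _a_____[_]
No transition is defined for (E, _); M halts in state E.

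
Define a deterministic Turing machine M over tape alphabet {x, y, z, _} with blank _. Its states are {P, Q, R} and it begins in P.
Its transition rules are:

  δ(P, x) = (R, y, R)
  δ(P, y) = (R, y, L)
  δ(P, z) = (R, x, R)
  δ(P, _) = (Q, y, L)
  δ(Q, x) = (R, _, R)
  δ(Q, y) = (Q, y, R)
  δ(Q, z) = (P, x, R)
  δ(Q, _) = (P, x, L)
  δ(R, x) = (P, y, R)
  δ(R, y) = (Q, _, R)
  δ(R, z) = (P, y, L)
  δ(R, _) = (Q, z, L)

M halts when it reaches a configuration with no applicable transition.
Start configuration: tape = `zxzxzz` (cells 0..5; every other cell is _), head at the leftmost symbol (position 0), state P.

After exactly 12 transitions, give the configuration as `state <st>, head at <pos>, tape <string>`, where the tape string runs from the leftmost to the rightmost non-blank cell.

state Q, head at 6, tape xyxyyyx

P | [z]xzxzz_   read z → write x, move R, go to R
R | x[x]zxzz_   read x → write y, move R, go to P
P | xy[z]xzz_   read z → write x, move R, go to R
R | xyx[x]zz_   read x → write y, move R, go to P
P | xyxy[z]z_   read z → write x, move R, go to R
R | xyxyx[z]_   read z → write y, move L, go to P
P | xyxy[x]y_   read x → write y, move R, go to R
R | xyxyy[y]_   read y → write _, move R, go to Q
Q | xyxyy_[_]   read _ → write x, move L, go to P
P | xyxyy[_]x   read _ → write y, move L, go to Q
Q | xyxy[y]yx   read y → write y, move R, go to Q
Q | xyxyy[y]x   read y → write y, move R, go to Q
Q | xyxyyy[x]
After 12 steps: state Q, head at 6, tape xyxyyyx.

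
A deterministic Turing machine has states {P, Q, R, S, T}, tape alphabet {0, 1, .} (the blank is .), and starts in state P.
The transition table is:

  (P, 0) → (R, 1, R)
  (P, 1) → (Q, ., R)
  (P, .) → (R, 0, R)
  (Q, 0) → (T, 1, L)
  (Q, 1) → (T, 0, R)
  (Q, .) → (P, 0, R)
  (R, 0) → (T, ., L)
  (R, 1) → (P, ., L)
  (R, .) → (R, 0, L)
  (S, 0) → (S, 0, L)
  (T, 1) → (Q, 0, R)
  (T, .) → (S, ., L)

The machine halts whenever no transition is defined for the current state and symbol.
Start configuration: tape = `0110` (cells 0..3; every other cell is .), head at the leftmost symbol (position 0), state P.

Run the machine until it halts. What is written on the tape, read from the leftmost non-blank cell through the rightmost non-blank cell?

0.1

P | [0]110   read 0 → write 1, move R, go to R
R | 1[1]10   read 1 → write ., move L, go to P
P | [1].10   read 1 → write ., move R, go to Q
Q | .[.]10   read . → write 0, move R, go to P
P | .0[1]0   read 1 → write ., move R, go to Q
Q | .0.[0]   read 0 → write 1, move L, go to T
T | .0[.]1   read . → write ., move L, go to S
S | .[0].1   read 0 → write 0, move L, go to S
S | [.]0.1
The non-blank tape span at halt is 0.1.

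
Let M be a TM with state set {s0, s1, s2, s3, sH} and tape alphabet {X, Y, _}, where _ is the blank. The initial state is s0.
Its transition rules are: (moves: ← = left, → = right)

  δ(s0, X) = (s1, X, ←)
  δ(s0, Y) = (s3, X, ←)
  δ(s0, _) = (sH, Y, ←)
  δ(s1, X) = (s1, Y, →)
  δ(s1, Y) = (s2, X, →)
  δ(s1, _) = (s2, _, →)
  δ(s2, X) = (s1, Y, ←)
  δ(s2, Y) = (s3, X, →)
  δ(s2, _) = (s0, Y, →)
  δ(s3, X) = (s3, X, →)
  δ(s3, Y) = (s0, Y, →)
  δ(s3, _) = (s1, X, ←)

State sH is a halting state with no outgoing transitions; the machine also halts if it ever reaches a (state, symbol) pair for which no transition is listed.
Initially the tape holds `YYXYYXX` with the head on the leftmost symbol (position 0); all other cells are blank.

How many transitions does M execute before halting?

25

s0 | __[Y]YXYYXX__   read Y → write X, move ←, go to s3
s3 | _[_]XYXYYXX__   read _ → write X, move ←, go to s1
s1 | [_]XXYXYYXX__   read _ → write _, move →, go to s2
s2 | _[X]XYXYYXX__   read X → write Y, move ←, go to s1
s1 | [_]YXYXYYXX__   read _ → write _, move →, go to s2
s2 | _[Y]XYXYYXX__   read Y → write X, move →, go to s3
s3 | _X[X]YXYYXX__   read X → write X, move →, go to s3
s3 | _XX[Y]XYYXX__   read Y → write Y, move →, go to s0
s0 | _XXY[X]YYXX__   read X → write X, move ←, go to s1
s1 | _XX[Y]XYYXX__   read Y → write X, move →, go to s2
s2 | _XXX[X]YYXX__   read X → write Y, move ←, go to s1
s1 | _XX[X]YYYXX__   read X → write Y, move →, go to s1
s1 | _XXY[Y]YYXX__   read Y → write X, move →, go to s2
s2 | _XXYX[Y]YXX__   read Y → write X, move →, go to s3
s3 | _XXYXX[Y]XX__   read Y → write Y, move →, go to s0
s0 | _XXYXXY[X]X__   read X → write X, move ←, go to s1
s1 | _XXYXX[Y]XX__   read Y → write X, move →, go to s2
s2 | _XXYXXX[X]X__   read X → write Y, move ←, go to s1
s1 | _XXYXX[X]YX__   read X → write Y, move →, go to s1
s1 | _XXYXXY[Y]X__   read Y → write X, move →, go to s2
s2 | _XXYXXYX[X]__   read X → write Y, move ←, go to s1
s1 | _XXYXXY[X]Y__   read X → write Y, move →, go to s1
s1 | _XXYXXYY[Y]__   read Y → write X, move →, go to s2
s2 | _XXYXXYYX[_]_   read _ → write Y, move →, go to s0
s0 | _XXYXXYYXY[_]   read _ → write Y, move ←, go to sH
sH | _XXYXXYYX[Y]Y
M halts after 25 transitions.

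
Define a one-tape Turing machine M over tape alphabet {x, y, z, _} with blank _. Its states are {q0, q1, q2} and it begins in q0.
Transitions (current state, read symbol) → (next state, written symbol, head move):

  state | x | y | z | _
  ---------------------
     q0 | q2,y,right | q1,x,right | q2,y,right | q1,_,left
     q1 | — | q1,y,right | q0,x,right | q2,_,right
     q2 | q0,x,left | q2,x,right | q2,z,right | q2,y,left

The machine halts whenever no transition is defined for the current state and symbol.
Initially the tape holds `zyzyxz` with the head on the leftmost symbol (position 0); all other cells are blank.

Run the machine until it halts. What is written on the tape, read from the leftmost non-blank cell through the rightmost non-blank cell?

yxzxxz

q0 | [z]yzyxz   read z → write y, move right, go to q2
q2 | y[y]zyxz   read y → write x, move right, go to q2
q2 | yx[z]yxz   read z → write z, move right, go to q2
q2 | yxz[y]xz   read y → write x, move right, go to q2
q2 | yxzx[x]z   read x → write x, move left, go to q0
q0 | yxz[x]xz   read x → write y, move right, go to q2
q2 | yxzy[x]z   read x → write x, move left, go to q0
q0 | yxz[y]xz   read y → write x, move right, go to q1
q1 | yxzx[x]z
The non-blank tape span at halt is yxzxxz.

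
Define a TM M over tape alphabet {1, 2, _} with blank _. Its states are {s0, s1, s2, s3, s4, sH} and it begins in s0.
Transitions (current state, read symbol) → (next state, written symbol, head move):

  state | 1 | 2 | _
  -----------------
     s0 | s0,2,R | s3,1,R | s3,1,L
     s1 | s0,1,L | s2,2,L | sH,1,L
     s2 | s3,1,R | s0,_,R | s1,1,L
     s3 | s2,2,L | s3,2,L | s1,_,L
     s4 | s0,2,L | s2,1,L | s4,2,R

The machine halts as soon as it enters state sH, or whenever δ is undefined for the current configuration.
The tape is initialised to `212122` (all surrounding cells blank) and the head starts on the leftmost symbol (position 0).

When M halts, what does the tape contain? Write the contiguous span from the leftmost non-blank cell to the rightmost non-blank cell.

11222122

state=s0 head=0 tape=___[2]12122   (s0,2)→(s3,1,R)
state=s3 head=1 tape=___1[1]2122   (s3,1)→(s2,2,L)
state=s2 head=0 tape=___[1]22122   (s2,1)→(s3,1,R)
state=s3 head=1 tape=___1[2]2122   (s3,2)→(s3,2,L)
state=s3 head=0 tape=___[1]22122   (s3,1)→(s2,2,L)
state=s2 head=-1 tape=__[_]222122   (s2,_)→(s1,1,L)
state=s1 head=-2 tape=_[_]1222122   (s1,_)→(sH,1,L)
state=sH head=-3 tape=[_]11222122
The non-blank tape span at halt is 11222122.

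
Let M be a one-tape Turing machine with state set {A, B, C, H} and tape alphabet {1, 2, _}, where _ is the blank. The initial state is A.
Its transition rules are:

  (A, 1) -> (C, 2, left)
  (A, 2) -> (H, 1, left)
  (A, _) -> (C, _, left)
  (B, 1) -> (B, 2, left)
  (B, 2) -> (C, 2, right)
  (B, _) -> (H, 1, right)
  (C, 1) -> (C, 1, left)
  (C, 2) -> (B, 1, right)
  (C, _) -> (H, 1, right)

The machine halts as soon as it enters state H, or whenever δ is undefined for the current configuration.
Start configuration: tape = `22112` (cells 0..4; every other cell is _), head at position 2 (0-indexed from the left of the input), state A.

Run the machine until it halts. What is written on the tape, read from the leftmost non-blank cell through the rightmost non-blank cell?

212121

state=A head=2 tape=22[1]12__   (A,1)→(C,2,left)
state=C head=1 tape=2[2]212__   (C,2)→(B,1,right)
state=B head=2 tape=21[2]12__   (B,2)→(C,2,right)
state=C head=3 tape=212[1]2__   (C,1)→(C,1,left)
state=C head=2 tape=21[2]12__   (C,2)→(B,1,right)
state=B head=3 tape=211[1]2__   (B,1)→(B,2,left)
state=B head=2 tape=21[1]22__   (B,1)→(B,2,left)
state=B head=1 tape=2[1]222__   (B,1)→(B,2,left)
state=B head=0 tape=[2]2222__   (B,2)→(C,2,right)
state=C head=1 tape=2[2]222__   (C,2)→(B,1,right)
state=B head=2 tape=21[2]22__   (B,2)→(C,2,right)
state=C head=3 tape=212[2]2__   (C,2)→(B,1,right)
state=B head=4 tape=2121[2]__   (B,2)→(C,2,right)
state=C head=5 tape=21212[_]_   (C,_)→(H,1,right)
state=H head=6 tape=212121[_]
The non-blank tape span at halt is 212121.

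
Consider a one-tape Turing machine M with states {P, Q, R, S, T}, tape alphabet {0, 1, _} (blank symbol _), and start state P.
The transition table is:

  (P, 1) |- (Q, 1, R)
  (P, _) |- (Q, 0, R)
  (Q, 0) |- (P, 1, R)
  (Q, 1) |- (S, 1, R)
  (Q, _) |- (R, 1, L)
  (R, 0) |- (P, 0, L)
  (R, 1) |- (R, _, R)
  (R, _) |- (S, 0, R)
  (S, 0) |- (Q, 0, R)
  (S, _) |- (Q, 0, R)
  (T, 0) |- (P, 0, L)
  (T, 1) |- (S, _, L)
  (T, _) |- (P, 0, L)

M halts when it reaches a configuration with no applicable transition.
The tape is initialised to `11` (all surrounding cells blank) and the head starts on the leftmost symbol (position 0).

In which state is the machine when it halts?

P

state=P head=0 tape=[1]1______   (P,1)→(Q,1,R)
state=Q head=1 tape=1[1]______   (Q,1)→(S,1,R)
state=S head=2 tape=11[_]_____   (S,_)→(Q,0,R)
state=Q head=3 tape=110[_]____   (Q,_)→(R,1,L)
state=R head=2 tape=11[0]1____   (R,0)→(P,0,L)
state=P head=1 tape=1[1]01____   (P,1)→(Q,1,R)
state=Q head=2 tape=11[0]1____   (Q,0)→(P,1,R)
state=P head=3 tape=111[1]____   (P,1)→(Q,1,R)
state=Q head=4 tape=1111[_]___   (Q,_)→(R,1,L)
state=R head=3 tape=111[1]1___   (R,1)→(R,_,R)
state=R head=4 tape=111_[1]___   (R,1)→(R,_,R)
state=R head=5 tape=111__[_]__   (R,_)→(S,0,R)
state=S head=6 tape=111__0[_]_   (S,_)→(Q,0,R)
state=Q head=7 tape=111__00[_]   (Q,_)→(R,1,L)
state=R head=6 tape=111__0[0]1   (R,0)→(P,0,L)
state=P head=5 tape=111__[0]01
No transition is defined for (P, 0); M halts in state P.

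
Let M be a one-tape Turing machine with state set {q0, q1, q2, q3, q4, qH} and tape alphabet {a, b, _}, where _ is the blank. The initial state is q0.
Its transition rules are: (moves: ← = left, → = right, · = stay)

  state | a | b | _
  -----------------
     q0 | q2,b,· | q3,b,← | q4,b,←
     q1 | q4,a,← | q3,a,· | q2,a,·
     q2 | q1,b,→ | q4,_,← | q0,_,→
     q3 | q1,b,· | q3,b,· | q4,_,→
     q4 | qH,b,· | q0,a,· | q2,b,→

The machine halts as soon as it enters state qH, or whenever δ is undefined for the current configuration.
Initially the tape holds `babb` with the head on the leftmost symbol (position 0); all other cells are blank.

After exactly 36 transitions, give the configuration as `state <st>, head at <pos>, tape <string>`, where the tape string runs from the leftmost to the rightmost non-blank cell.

state=q0 head=0 tape=_[b]abb_   (q0,b)→(q3,b,←)
state=q3 head=-1 tape=[_]babb_   (q3,_)→(q4,_,→)
state=q4 head=0 tape=_[b]abb_   (q4,b)→(q0,a,·)
state=q0 head=0 tape=_[a]abb_   (q0,a)→(q2,b,·)
state=q2 head=0 tape=_[b]abb_   (q2,b)→(q4,_,←)
state=q4 head=-1 tape=[_]_abb_   (q4,_)→(q2,b,→)
state=q2 head=0 tape=b[_]abb_   (q2,_)→(q0,_,→)
state=q0 head=1 tape=b_[a]bb_   (q0,a)→(q2,b,·)
state=q2 head=1 tape=b_[b]bb_   (q2,b)→(q4,_,←)
state=q4 head=0 tape=b[_]_bb_   (q4,_)→(q2,b,→)
state=q2 head=1 tape=bb[_]bb_   (q2,_)→(q0,_,→)
state=q0 head=2 tape=bb_[b]b_   (q0,b)→(q3,b,←)
state=q3 head=1 tape=bb[_]bb_   (q3,_)→(q4,_,→)
state=q4 head=2 tape=bb_[b]b_   (q4,b)→(q0,a,·)
state=q0 head=2 tape=bb_[a]b_   (q0,a)→(q2,b,·)
state=q2 head=2 tape=bb_[b]b_   (q2,b)→(q4,_,←)
state=q4 head=1 tape=bb[_]_b_   (q4,_)→(q2,b,→)
state=q2 head=2 tape=bbb[_]b_   (q2,_)→(q0,_,→)
state=q0 head=3 tape=bbb_[b]_   (q0,b)→(q3,b,←)
state=q3 head=2 tape=bbb[_]b_   (q3,_)→(q4,_,→)
state=q4 head=3 tape=bbb_[b]_   (q4,b)→(q0,a,·)
state=q0 head=3 tape=bbb_[a]_   (q0,a)→(q2,b,·)
state=q2 head=3 tape=bbb_[b]_   (q2,b)→(q4,_,←)
state=q4 head=2 tape=bbb[_]__   (q4,_)→(q2,b,→)
state=q2 head=3 tape=bbbb[_]_   (q2,_)→(q0,_,→)
state=q0 head=4 tape=bbbb_[_]   (q0,_)→(q4,b,←)
state=q4 head=3 tape=bbbb[_]b   (q4,_)→(q2,b,→)
state=q2 head=4 tape=bbbbb[b]   (q2,b)→(q4,_,←)
state=q4 head=3 tape=bbbb[b]_   (q4,b)→(q0,a,·)
state=q0 head=3 tape=bbbb[a]_   (q0,a)→(q2,b,·)
state=q2 head=3 tape=bbbb[b]_   (q2,b)→(q4,_,←)
state=q4 head=2 tape=bbb[b]__   (q4,b)→(q0,a,·)
state=q0 head=2 tape=bbb[a]__   (q0,a)→(q2,b,·)
state=q2 head=2 tape=bbb[b]__   (q2,b)→(q4,_,←)
state=q4 head=1 tape=bb[b]___   (q4,b)→(q0,a,·)
state=q0 head=1 tape=bb[a]___   (q0,a)→(q2,b,·)
state=q2 head=1 tape=bb[b]___
After 36 steps: state q2, head at 1, tape bbb.

state q2, head at 1, tape bbb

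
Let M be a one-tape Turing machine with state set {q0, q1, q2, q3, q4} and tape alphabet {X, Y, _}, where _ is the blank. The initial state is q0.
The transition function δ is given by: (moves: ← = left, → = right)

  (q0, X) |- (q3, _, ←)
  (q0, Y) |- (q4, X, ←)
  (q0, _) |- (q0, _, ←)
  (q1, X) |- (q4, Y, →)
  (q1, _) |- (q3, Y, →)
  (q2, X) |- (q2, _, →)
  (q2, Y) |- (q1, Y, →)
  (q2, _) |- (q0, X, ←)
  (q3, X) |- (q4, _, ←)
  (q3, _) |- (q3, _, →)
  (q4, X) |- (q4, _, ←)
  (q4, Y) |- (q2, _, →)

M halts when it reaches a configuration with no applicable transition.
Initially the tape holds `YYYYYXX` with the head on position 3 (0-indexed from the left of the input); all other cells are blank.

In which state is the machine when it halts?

q4

state=q0 head=3 tape=YYY[Y]YXX   (q0,Y)→(q4,X,←)
state=q4 head=2 tape=YY[Y]XYXX   (q4,Y)→(q2,_,→)
state=q2 head=3 tape=YY_[X]YXX   (q2,X)→(q2,_,→)
state=q2 head=4 tape=YY__[Y]XX   (q2,Y)→(q1,Y,→)
state=q1 head=5 tape=YY__Y[X]X   (q1,X)→(q4,Y,→)
state=q4 head=6 tape=YY__YY[X]   (q4,X)→(q4,_,←)
state=q4 head=5 tape=YY__Y[Y]_   (q4,Y)→(q2,_,→)
state=q2 head=6 tape=YY__Y_[_]   (q2,_)→(q0,X,←)
state=q0 head=5 tape=YY__Y[_]X   (q0,_)→(q0,_,←)
state=q0 head=4 tape=YY__[Y]_X   (q0,Y)→(q4,X,←)
state=q4 head=3 tape=YY_[_]X_X
No transition is defined for (q4, _); M halts in state q4.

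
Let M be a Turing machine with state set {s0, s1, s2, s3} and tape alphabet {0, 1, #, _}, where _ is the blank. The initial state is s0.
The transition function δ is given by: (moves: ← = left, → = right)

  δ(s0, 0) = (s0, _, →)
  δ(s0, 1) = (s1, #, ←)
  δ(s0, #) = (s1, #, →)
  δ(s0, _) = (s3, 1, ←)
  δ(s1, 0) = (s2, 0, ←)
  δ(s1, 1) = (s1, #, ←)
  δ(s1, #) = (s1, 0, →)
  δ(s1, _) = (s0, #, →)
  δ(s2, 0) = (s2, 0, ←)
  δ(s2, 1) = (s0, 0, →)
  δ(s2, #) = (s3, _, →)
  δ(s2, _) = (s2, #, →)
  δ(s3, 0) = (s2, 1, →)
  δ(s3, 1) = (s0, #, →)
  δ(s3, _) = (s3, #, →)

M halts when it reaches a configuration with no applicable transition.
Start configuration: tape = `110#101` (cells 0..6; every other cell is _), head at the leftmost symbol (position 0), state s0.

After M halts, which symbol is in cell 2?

_

s0 | _[1]10#101__   read 1 → write #, move ←, go to s1
s1 | [_]#10#101__   read _ → write #, move →, go to s0
s0 | #[#]10#101__   read # → write #, move →, go to s1
s1 | ##[1]0#101__   read 1 → write #, move ←, go to s1
s1 | #[#]#0#101__   read # → write 0, move →, go to s1
s1 | #0[#]0#101__   read # → write 0, move →, go to s1
s1 | #00[0]#101__   read 0 → write 0, move ←, go to s2
s2 | #0[0]0#101__   read 0 → write 0, move ←, go to s2
s2 | #[0]00#101__   read 0 → write 0, move ←, go to s2
s2 | [#]000#101__   read # → write _, move →, go to s3
s3 | _[0]00#101__   read 0 → write 1, move →, go to s2
s2 | _1[0]0#101__   read 0 → write 0, move ←, go to s2
s2 | _[1]00#101__   read 1 → write 0, move →, go to s0
s0 | _0[0]0#101__   read 0 → write _, move →, go to s0
s0 | _0_[0]#101__   read 0 → write _, move →, go to s0
s0 | _0__[#]101__   read # → write #, move →, go to s1
s1 | _0__#[1]01__   read 1 → write #, move ←, go to s1
s1 | _0__[#]#01__   read # → write 0, move →, go to s1
s1 | _0__0[#]01__   read # → write 0, move →, go to s1
s1 | _0__00[0]1__   read 0 → write 0, move ←, go to s2
s2 | _0__0[0]01__   read 0 → write 0, move ←, go to s2
s2 | _0__[0]001__   read 0 → write 0, move ←, go to s2
s2 | _0_[_]0001__   read _ → write #, move →, go to s2
s2 | _0_#[0]001__   read 0 → write 0, move ←, go to s2
s2 | _0_[#]0001__   read # → write _, move →, go to s3
s3 | _0__[0]001__   read 0 → write 1, move →, go to s2
s2 | _0__1[0]01__   read 0 → write 0, move ←, go to s2
s2 | _0__[1]001__   read 1 → write 0, move →, go to s0
s0 | _0__0[0]01__   read 0 → write _, move →, go to s0
s0 | _0__0_[0]1__   read 0 → write _, move →, go to s0
s0 | _0__0__[1]__   read 1 → write #, move ←, go to s1
s1 | _0__0_[_]#__   read _ → write #, move →, go to s0
s0 | _0__0_#[#]__   read # → write #, move →, go to s1
s1 | _0__0_##[_]_   read _ → write #, move →, go to s0
s0 | _0__0_###[_]   read _ → write 1, move ←, go to s3
s3 | _0__0_##[#]1
Cell 2 holds _ when M halts.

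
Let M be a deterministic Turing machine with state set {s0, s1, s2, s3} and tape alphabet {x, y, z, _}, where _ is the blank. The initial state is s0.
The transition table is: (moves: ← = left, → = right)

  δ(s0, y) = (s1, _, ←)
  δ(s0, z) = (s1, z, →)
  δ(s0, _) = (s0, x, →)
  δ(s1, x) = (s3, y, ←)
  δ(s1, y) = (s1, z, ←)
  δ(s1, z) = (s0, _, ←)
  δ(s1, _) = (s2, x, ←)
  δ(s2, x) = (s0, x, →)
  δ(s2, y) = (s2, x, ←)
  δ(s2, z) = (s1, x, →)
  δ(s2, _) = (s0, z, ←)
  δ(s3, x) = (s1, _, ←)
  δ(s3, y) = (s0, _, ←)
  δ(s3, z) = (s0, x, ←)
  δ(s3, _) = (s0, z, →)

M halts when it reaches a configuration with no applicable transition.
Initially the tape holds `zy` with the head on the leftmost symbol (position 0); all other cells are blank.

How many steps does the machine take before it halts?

18

s0 | ____[z]y_   read z → write z, move →, go to s1
s1 | ____z[y]_   read y → write z, move ←, go to s1
s1 | ____[z]z_   read z → write _, move ←, go to s0
s0 | ___[_]_z_   read _ → write x, move →, go to s0
s0 | ___x[_]z_   read _ → write x, move →, go to s0
s0 | ___xx[z]_   read z → write z, move →, go to s1
s1 | ___xxz[_]   read _ → write x, move ←, go to s2
s2 | ___xx[z]x   read z → write x, move →, go to s1
s1 | ___xxx[x]   read x → write y, move ←, go to s3
s3 | ___xx[x]y   read x → write _, move ←, go to s1
s1 | ___x[x]_y   read x → write y, move ←, go to s3
s3 | ___[x]y_y   read x → write _, move ←, go to s1
s1 | __[_]_y_y   read _ → write x, move ←, go to s2
s2 | _[_]x_y_y   read _ → write z, move ←, go to s0
s0 | [_]zx_y_y   read _ → write x, move →, go to s0
s0 | x[z]x_y_y   read z → write z, move →, go to s1
s1 | xz[x]_y_y   read x → write y, move ←, go to s3
s3 | x[z]y_y_y   read z → write x, move ←, go to s0
s0 | [x]xy_y_y
M halts after 18 transitions.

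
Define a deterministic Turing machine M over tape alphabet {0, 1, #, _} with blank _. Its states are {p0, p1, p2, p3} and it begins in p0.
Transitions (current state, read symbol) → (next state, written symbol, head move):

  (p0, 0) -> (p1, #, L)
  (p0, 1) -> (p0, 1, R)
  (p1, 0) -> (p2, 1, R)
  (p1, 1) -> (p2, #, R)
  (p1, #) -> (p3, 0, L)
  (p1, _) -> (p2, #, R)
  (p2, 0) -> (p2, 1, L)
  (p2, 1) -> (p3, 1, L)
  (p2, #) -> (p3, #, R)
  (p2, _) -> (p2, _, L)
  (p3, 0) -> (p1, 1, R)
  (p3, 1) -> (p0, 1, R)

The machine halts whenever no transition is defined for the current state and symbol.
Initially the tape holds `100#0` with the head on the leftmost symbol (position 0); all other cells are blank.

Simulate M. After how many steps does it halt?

14

state=p0 head=0 tape=[1]00#0__   (p0,1)→(p0,1,R)
state=p0 head=1 tape=1[0]0#0__   (p0,0)→(p1,#,L)
state=p1 head=0 tape=[1]#0#0__   (p1,1)→(p2,#,R)
state=p2 head=1 tape=#[#]0#0__   (p2,#)→(p3,#,R)
state=p3 head=2 tape=##[0]#0__   (p3,0)→(p1,1,R)
state=p1 head=3 tape=##1[#]0__   (p1,#)→(p3,0,L)
state=p3 head=2 tape=##[1]00__   (p3,1)→(p0,1,R)
state=p0 head=3 tape=##1[0]0__   (p0,0)→(p1,#,L)
state=p1 head=2 tape=##[1]#0__   (p1,1)→(p2,#,R)
state=p2 head=3 tape=###[#]0__   (p2,#)→(p3,#,R)
state=p3 head=4 tape=####[0]__   (p3,0)→(p1,1,R)
state=p1 head=5 tape=####1[_]_   (p1,_)→(p2,#,R)
state=p2 head=6 tape=####1#[_]   (p2,_)→(p2,_,L)
state=p2 head=5 tape=####1[#]_   (p2,#)→(p3,#,R)
state=p3 head=6 tape=####1#[_]
M halts after 14 transitions.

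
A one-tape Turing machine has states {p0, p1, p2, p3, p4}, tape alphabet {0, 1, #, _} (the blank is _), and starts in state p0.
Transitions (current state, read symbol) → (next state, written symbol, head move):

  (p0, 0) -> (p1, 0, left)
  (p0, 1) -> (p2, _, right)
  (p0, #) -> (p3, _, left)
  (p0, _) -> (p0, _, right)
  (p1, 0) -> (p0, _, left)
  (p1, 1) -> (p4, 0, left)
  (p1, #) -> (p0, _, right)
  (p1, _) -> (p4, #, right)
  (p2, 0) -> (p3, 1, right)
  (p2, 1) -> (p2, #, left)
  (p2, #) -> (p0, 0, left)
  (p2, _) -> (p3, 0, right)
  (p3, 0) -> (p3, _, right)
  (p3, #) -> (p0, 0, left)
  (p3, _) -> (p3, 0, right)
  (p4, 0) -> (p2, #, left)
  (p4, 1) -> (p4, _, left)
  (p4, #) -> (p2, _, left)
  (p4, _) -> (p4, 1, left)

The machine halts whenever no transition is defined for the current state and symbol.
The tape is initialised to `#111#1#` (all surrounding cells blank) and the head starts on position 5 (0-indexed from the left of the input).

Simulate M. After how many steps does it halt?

8

p0 | #111#[1]#   read 1 → write _, move right, go to p2
p2 | #111#_[#]   read # → write 0, move left, go to p0
p0 | #111#[_]0   read _ → write _, move right, go to p0
p0 | #111#_[0]   read 0 → write 0, move left, go to p1
p1 | #111#[_]0   read _ → write #, move right, go to p4
p4 | #111##[0]   read 0 → write #, move left, go to p2
p2 | #111#[#]#   read # → write 0, move left, go to p0
p0 | #111[#]0#   read # → write _, move left, go to p3
p3 | #11[1]_0#
M halts after 8 transitions.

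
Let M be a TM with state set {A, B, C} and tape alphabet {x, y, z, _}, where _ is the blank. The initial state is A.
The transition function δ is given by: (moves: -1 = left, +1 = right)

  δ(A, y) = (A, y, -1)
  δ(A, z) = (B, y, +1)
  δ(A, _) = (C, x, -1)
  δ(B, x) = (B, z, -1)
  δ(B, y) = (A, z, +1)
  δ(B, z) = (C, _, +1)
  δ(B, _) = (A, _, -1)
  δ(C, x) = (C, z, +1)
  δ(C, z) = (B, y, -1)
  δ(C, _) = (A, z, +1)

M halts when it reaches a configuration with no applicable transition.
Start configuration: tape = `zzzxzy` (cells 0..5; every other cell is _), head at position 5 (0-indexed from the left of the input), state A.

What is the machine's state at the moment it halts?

A

A | zzzxz[y]_   read y → write y, move -1, go to A
A | zzzx[z]y_   read z → write y, move +1, go to B
B | zzzxy[y]_   read y → write z, move +1, go to A
A | zzzxyz[_]   read _ → write x, move -1, go to C
C | zzzxy[z]x   read z → write y, move -1, go to B
B | zzzx[y]yx   read y → write z, move +1, go to A
A | zzzxz[y]x   read y → write y, move -1, go to A
A | zzzx[z]yx   read z → write y, move +1, go to B
B | zzzxy[y]x   read y → write z, move +1, go to A
A | zzzxyz[x]
No transition is defined for (A, x); M halts in state A.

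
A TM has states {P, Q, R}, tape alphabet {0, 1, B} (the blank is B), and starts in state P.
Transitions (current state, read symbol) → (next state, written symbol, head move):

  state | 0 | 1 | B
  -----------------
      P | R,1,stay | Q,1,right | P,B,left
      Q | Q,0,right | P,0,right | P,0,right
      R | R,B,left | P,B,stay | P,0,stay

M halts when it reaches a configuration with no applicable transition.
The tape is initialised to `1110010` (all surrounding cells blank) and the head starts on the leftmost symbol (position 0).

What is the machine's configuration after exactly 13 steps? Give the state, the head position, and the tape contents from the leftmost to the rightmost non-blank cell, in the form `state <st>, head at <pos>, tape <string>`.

state R, head at 4, tape 10101

state=P head=0 tape=[1]110010   (P,1)→(Q,1,right)
state=Q head=1 tape=1[1]10010   (Q,1)→(P,0,right)
state=P head=2 tape=10[1]0010   (P,1)→(Q,1,right)
state=Q head=3 tape=101[0]010   (Q,0)→(Q,0,right)
state=Q head=4 tape=1010[0]10   (Q,0)→(Q,0,right)
state=Q head=5 tape=10100[1]0   (Q,1)→(P,0,right)
state=P head=6 tape=101000[0]   (P,0)→(R,1,stay)
state=R head=6 tape=101000[1]   (R,1)→(P,B,stay)
state=P head=6 tape=101000[B]   (P,B)→(P,B,left)
state=P head=5 tape=10100[0]B   (P,0)→(R,1,stay)
state=R head=5 tape=10100[1]B   (R,1)→(P,B,stay)
state=P head=5 tape=10100[B]B   (P,B)→(P,B,left)
state=P head=4 tape=1010[0]BB   (P,0)→(R,1,stay)
state=R head=4 tape=1010[1]BB
After 13 steps: state R, head at 4, tape 10101.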